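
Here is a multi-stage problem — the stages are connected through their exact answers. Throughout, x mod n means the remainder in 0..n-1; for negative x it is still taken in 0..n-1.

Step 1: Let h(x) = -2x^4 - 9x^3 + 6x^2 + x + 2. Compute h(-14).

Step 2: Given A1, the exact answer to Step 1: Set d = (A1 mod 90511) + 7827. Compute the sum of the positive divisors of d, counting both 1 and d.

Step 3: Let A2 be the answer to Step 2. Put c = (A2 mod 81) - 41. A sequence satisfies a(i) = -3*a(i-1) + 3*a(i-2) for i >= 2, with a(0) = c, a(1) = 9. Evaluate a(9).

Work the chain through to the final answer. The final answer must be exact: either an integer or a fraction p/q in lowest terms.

Step 1: -2*(-14)^4 - 9*(-14)^3 + 6*(-14)^2 + 1*(-14)^1 + 2 = (-76832) + (24696) + (1176) + (-14) + (2) = -50972; answer -50972
Step 2: A1 = -50972; d = 47366; 47366 = 2 * 11 * 2153; sigma = (1 + 2) * (1 + 11) * (1 + 2153) = 3 * 12 * 2154 = 77544; answer 77544
Step 3: A2 = 77544; c = -14; a(2) = -3*(9) + 3*(-14) = -69; iterating: a(2)=-69, a(3)=234, a(4)=-909, a(5)=3429, a(6)=-13014, a(7)=49329, a(8)=-187029, a(9)=709074; answer 709074

709074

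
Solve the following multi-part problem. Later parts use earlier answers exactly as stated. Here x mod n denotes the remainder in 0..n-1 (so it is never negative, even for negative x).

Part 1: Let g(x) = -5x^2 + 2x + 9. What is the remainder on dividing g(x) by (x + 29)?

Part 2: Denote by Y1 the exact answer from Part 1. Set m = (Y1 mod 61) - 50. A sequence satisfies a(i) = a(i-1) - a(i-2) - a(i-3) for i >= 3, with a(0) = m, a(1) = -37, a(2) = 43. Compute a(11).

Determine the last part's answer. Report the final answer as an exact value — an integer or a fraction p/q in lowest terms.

350

Part 1: remainder = value at the root: -5*(-29)^2 + 2*(-29)^1 + 9 = (-4205) + (-58) + (9) = -4254; answer -4254
Part 2: Y1 = -4254; m = -34; a(3) = 1*(43) - 1*(-37) - 1*(-34) = 114; iterating: a(3)=114, a(4)=108, a(5)=-49, a(6)=-271, a(7)=-330, a(8)=-10, a(9)=591, a(10)=931, a(11)=350; answer 350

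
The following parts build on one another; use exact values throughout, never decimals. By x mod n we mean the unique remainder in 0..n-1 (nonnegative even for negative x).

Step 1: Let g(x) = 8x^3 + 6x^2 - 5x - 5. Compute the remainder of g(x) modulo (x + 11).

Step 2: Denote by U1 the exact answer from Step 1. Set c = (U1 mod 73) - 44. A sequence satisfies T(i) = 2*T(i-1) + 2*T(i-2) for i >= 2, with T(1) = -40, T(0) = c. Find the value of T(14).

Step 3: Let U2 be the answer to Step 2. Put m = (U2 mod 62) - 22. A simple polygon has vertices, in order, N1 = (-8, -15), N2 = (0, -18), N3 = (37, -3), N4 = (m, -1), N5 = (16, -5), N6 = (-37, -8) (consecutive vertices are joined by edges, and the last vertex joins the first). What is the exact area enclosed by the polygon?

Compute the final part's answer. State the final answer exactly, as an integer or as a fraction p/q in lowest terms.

Step 1: remainder = value at the root: 8*(-11)^3 + 6*(-11)^2 - 5*(-11)^1 - 5 = (-10648) + (726) + (55) + (-5) = -9872; answer -9872
Step 2: U1 = -9872; c = 12; T(2) = 2*(-40) + 2*(12) = -56; iterating: T(2)=-56, T(3)=-192, T(4)=-496, T(5)=-1376, T(6)=-3744, T(7)=-10240, T(8)=-27968, T(9)=-76416, T(10)=-208768, T(11)=-570368, T(12)=-1558272, T(13)=-4257280, T(14)=-11631104; answer -11631104
Step 3: U2 = -11631104; m = 12; cross terms: (-8*-18 - 0*-15)=144, (0*-3 - 37*-18)=666, (37*-1 - 12*-3)=-1, (12*-5 - 16*-1)=-44, (16*-8 - -37*-5)=-313, (-37*-15 - -8*-8)=491; twice the area = |943| = 943; area = 943/2; answer 943/2

943/2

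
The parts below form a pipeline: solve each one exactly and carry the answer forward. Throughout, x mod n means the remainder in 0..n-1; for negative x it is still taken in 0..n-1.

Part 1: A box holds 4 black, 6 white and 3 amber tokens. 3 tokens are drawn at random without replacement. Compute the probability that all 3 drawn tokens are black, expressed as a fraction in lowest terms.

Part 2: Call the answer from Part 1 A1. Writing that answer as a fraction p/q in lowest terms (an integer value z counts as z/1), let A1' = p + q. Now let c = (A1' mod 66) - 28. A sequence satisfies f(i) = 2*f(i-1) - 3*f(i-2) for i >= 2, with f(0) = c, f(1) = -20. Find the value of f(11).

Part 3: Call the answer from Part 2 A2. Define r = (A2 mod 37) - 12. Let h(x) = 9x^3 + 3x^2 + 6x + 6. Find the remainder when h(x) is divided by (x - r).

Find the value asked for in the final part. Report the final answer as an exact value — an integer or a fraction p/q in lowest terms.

Part 1: total draws C(13,3) = 286; favorable C(4,3) = 4; P = 2/143; answer 2/143
Part 2: A1 = 2/143; threaded value p + q = 145; c = -15; f(2) = 2*(-20) - 3*(-15) = 5; iterating: f(2)=5, f(3)=70, f(4)=125, f(5)=40, f(6)=-295, f(7)=-710, f(8)=-535, f(9)=1060, f(10)=3725, f(11)=4270; answer 4270
Part 3: A2 = 4270; r = 3; remainder = value at the root: 9*(3)^3 + 3*(3)^2 + 6*(3)^1 + 6 = (243) + (27) + (18) + (6) = 294; answer 294

294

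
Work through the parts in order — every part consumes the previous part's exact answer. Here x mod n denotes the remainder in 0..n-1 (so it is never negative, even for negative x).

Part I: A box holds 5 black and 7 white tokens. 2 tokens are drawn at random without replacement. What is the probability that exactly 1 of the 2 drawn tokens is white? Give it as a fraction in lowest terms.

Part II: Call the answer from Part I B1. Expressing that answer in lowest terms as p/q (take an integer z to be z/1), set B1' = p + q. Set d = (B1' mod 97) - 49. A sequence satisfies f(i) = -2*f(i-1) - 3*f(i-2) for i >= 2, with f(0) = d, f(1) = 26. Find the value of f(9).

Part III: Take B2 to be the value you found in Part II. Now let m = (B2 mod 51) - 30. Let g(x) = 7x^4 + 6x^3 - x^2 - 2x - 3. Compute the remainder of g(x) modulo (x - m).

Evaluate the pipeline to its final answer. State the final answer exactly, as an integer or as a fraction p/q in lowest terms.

Part I: total draws C(12,2) = 66; favorable C(7,1)*C(5,1) = 35; P = 35/66; answer 35/66
Part II: B1 = 35/66; threaded value p + q = 101; d = -45; f(2) = -2*(26) - 3*(-45) = 83; iterating: f(2)=83, f(3)=-244, f(4)=239, f(5)=254, f(6)=-1225, f(7)=1688, f(8)=299, f(9)=-5662; answer -5662
Part III: B2 = -5662; m = 20; remainder = value at the root: 7*(20)^4 + 6*(20)^3 - 1*(20)^2 - 2*(20)^1 - 3 = (1120000) + (48000) + (-400) + (-40) + (-3) = 1167557; answer 1167557

1167557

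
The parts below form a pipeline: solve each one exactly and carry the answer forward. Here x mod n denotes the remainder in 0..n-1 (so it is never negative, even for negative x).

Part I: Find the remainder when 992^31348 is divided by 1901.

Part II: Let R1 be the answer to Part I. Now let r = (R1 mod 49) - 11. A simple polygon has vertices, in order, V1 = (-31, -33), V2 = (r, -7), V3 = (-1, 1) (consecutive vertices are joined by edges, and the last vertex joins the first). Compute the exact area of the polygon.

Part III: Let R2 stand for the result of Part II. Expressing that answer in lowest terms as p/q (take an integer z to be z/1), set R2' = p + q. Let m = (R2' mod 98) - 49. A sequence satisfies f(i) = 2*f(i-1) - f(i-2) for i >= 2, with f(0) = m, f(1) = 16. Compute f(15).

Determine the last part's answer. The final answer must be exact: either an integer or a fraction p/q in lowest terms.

Part I: squarings mod 1901: 992^1=992, 992^2=1247, 992^4=1892, 992^8=81, 992^16=858, 992^32=477, 992^64=1310, 992^128=1398, 992^256=176, 992^512=560, 992^1024=1836, 992^2048=423, 992^4096=235, 992^8192=96, 992^16384=1612; 992^31348 = 992^4 * 992^16 * 992^32 * 992^64 * 992^512 * 992^2048 * 992^4096 * 992^8192 * 992^16384 = 561 (mod 1901); answer 561
Part II: R1 = 561; r = 11; cross terms: (-31*-7 - 11*-33)=580, (11*1 - -1*-7)=4, (-1*-33 - -31*1)=64; twice the area = |648| = 648; area = 324; answer 324
Part III: R2 = 324; threaded value p + q = 325; m = -18; f(2) = 2*(16) - 1*(-18) = 50; iterating: f(2)=50, f(3)=84, f(4)=118, f(5)=152, f(6)=186, f(7)=220, f(8)=254, f(9)=288, f(10)=322, f(11)=356, f(12)=390, f(13)=424, f(14)=458, f(15)=492; answer 492

492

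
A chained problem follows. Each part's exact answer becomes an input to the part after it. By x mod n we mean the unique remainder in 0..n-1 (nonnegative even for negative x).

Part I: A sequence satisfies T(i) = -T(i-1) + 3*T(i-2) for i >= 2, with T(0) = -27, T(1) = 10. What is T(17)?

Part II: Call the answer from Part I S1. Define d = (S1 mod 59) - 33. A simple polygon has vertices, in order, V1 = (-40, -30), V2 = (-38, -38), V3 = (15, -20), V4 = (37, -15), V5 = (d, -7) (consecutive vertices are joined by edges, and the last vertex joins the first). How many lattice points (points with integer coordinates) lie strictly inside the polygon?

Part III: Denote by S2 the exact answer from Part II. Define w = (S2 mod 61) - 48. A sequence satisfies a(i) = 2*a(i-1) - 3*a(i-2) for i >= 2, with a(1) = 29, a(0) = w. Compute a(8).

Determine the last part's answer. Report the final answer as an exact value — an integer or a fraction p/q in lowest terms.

3262

Part I: T(2) = -1*(10) + 3*(-27) = -91; iterating: T(2)=-91, T(3)=121, T(4)=-394, T(5)=757, T(6)=-1939, T(7)=4210, T(8)=-10027, T(9)=22657, T(10)=-52738, T(11)=120709, T(12)=-278923, T(13)=641050, T(14)=-1477819, T(15)=3400969, T(16)=-7834426, T(17)=18037333; answer 18037333
Part II: S1 = 18037333; d = -3; cross terms: (-40*-38 - -38*-30)=380, (-38*-20 - 15*-38)=1330, (15*-15 - 37*-20)=515, (37*-7 - -3*-15)=-304, (-3*-30 - -40*-7)=-190; twice the area = |1731| = 1731; area = 1731/2; boundary points = 2 + 1 + 1 + 8 + 1 = 13; strictly interior points = area - boundary/2 + 1 = 860; answer 860
Part III: S2 = 860; w = -42; a(2) = 2*(29) - 3*(-42) = 184; iterating: a(2)=184, a(3)=281, a(4)=10, a(5)=-823, a(6)=-1676, a(7)=-883, a(8)=3262; answer 3262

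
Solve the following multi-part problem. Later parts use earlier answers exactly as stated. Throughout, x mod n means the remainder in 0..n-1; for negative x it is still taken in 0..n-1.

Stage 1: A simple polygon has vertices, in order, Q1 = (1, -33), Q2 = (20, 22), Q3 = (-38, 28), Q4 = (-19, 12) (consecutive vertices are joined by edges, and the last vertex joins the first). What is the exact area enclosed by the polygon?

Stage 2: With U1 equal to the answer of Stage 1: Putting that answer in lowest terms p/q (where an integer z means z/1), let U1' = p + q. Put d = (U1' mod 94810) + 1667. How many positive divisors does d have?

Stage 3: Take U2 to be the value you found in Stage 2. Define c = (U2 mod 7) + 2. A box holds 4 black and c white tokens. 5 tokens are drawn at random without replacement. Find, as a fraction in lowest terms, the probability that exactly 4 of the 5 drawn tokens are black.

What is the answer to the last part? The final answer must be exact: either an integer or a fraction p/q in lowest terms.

1/7

Stage 1: cross terms: (1*22 - 20*-33)=682, (20*28 - -38*22)=1396, (-38*12 - -19*28)=76, (-19*-33 - 1*12)=615; twice the area = |2769| = 2769; area = 2769/2; answer 2769/2
Stage 2: U1 = 2769/2; threaded value p + q = 2771; d = 4438; 4438 = 2 * 7 * 317; number of divisors = (1+1) * (1+1) * (1+1) = 8; answer 8
Stage 3: U2 = 8; c = 3; total draws C(7,5) = 21; favorable C(4,4)*C(3,1) = 3; P = 1/7; answer 1/7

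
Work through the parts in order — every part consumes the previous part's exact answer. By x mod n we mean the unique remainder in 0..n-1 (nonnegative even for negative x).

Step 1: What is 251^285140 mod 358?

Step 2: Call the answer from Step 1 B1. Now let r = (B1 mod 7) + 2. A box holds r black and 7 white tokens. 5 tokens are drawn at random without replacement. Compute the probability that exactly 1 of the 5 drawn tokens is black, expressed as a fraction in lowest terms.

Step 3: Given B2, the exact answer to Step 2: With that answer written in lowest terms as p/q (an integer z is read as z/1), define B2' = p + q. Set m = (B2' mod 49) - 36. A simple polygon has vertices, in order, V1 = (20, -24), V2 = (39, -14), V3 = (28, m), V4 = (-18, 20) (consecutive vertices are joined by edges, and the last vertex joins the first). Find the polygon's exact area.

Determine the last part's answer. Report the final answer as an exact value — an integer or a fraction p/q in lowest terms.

820

Step 1: squarings mod 358: 251^1=251, 251^2=351, 251^4=49, 251^8=253, 251^16=285, 251^32=317, 251^64=249, 251^128=67, 251^256=193, 251^512=17, 251^1024=289, 251^2048=107, 251^4096=351, 251^8192=49, 251^16384=253, 251^32768=285, 251^65536=317, 251^131072=249, 251^262144=67; 251^285140 = 251^4 * 251^16 * 251^64 * 251^128 * 251^256 * 251^2048 * 251^4096 * 251^16384 * 251^262144 = 255 (mod 358); answer 255
Step 2: B1 = 255; r = 5; total draws C(12,5) = 792; favorable C(5,1)*C(7,4) = 175; P = 175/792; answer 175/792
Step 3: B2 = 175/792; threaded value p + q = 967; m = 0; cross terms: (20*-14 - 39*-24)=656, (39*0 - 28*-14)=392, (28*20 - -18*0)=560, (-18*-24 - 20*20)=32; twice the area = |1640| = 1640; area = 820; answer 820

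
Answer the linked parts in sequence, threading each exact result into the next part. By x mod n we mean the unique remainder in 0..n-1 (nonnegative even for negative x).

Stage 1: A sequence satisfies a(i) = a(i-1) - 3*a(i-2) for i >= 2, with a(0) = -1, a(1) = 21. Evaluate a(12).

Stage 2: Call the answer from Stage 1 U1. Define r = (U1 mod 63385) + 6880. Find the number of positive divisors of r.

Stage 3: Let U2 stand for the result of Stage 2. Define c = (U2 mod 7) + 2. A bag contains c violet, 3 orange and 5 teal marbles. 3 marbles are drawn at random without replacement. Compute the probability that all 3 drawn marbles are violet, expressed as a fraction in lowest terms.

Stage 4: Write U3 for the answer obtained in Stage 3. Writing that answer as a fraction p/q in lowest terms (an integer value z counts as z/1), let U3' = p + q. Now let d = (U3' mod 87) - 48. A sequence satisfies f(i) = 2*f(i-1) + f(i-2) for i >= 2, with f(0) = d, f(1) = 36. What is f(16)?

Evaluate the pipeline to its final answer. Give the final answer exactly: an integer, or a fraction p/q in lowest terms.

Stage 1: a(2) = 1*(21) - 3*(-1) = 24; iterating: a(2)=24, a(3)=-39, a(4)=-111, a(5)=6, a(6)=339, a(7)=321, a(8)=-696, a(9)=-1659, a(10)=429, a(11)=5406, a(12)=4119; answer 4119
Stage 2: U1 = 4119; r = 10999; 10999 = 17 * 647; number of divisors = (1+1) * (1+1) = 4; answer 4
Stage 3: U2 = 4; c = 6; total draws C(14,3) = 364; favorable C(6,3) = 20; P = 5/91; answer 5/91
Stage 4: U3 = 5/91; threaded value p + q = 96; d = -39; f(2) = 2*(36) + 1*(-39) = 33; iterating: f(2)=33, f(3)=102, f(4)=237, f(5)=576, f(6)=1389, f(7)=3354, f(8)=8097, f(9)=19548, f(10)=47193, f(11)=113934, f(12)=275061, f(13)=664056, f(14)=1603173, f(15)=3870402, f(16)=9343977; answer 9343977

9343977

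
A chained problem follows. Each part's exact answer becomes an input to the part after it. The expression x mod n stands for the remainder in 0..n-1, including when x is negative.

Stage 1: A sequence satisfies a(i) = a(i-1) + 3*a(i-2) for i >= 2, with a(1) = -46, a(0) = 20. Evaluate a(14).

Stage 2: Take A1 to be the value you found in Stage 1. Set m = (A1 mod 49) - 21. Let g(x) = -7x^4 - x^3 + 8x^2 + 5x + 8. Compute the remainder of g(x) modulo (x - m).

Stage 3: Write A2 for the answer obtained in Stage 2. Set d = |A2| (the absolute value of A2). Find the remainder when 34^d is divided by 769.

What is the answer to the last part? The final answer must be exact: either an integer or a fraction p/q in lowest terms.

Stage 1: a(2) = 1*(-46) + 3*(20) = 14; iterating: a(2)=14, a(3)=-124, a(4)=-82, a(5)=-454, a(6)=-700, a(7)=-2062, a(8)=-4162, a(9)=-10348, a(10)=-22834, a(11)=-53878, a(12)=-122380, a(13)=-284014, a(14)=-651154; answer -651154
Stage 2: A1 = -651154; m = -14; remainder = value at the root: -7*(-14)^4 - 1*(-14)^3 + 8*(-14)^2 + 5*(-14)^1 + 8 = (-268912) + (2744) + (1568) + (-70) + (8) = -264662; answer -264662
Stage 3: A2 = -264662; d = 264662; squarings mod 769: 34^1=34, 34^2=387, 34^4=583, 34^8=760, 34^16=81, 34^32=409, 34^64=408, 34^128=360, 34^256=408, 34^512=360, 34^1024=408, 34^2048=360, 34^4096=408, 34^8192=360, 34^16384=408, 34^32768=360, 34^65536=408, 34^131072=360, 34^262144=408; 34^264662 = 34^2 * 34^4 * 34^16 * 34^64 * 34^128 * 34^256 * 34^2048 * 34^262144 = 376 (mod 769); answer 376

376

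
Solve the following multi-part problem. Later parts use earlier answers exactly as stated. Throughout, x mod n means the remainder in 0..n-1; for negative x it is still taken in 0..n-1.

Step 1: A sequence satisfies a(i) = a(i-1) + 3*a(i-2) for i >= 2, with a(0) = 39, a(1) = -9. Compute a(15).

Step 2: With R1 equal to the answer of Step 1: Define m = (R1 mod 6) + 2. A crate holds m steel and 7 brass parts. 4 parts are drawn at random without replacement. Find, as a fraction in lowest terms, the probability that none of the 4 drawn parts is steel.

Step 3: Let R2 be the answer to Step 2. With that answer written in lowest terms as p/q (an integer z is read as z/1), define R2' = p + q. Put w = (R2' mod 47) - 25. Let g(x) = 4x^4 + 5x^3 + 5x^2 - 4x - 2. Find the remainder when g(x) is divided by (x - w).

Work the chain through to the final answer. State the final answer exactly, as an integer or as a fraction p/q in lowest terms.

104154

Step 1: a(2) = 1*(-9) + 3*(39) = 108; iterating: a(2)=108, a(3)=81, a(4)=405, a(5)=648, a(6)=1863, a(7)=3807, a(8)=9396, a(9)=20817, a(10)=49005, a(11)=111456, a(12)=258471, a(13)=592839, a(14)=1368252, a(15)=3146769; answer 3146769
Step 2: R1 = 3146769; m = 5; total draws C(12,4) = 495; favorable C(7,4) = 35; P = 7/99; answer 7/99
Step 3: R2 = 7/99; threaded value p + q = 106; w = -13; remainder = value at the root: 4*(-13)^4 + 5*(-13)^3 + 5*(-13)^2 - 4*(-13)^1 - 2 = (114244) + (-10985) + (845) + (52) + (-2) = 104154; answer 104154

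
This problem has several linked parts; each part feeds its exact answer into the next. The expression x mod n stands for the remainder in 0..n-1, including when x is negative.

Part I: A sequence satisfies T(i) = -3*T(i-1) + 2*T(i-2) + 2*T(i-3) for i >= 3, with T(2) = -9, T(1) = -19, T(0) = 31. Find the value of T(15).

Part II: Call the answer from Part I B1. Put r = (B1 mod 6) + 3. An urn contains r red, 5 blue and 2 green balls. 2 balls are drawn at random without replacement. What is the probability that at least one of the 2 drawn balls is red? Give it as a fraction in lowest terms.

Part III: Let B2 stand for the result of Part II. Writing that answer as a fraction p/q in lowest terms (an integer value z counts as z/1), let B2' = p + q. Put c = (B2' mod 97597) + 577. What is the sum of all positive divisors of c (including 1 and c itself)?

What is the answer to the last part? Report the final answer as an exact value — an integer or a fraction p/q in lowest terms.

Part I: T(3) = -3*(-9) + 2*(-19) + 2*(31) = 51; iterating: T(3)=51, T(4)=-209, T(5)=711, T(6)=-2449, T(7)=8351, T(8)=-28529, T(9)=97391, T(10)=-332529, T(11)=1135311, T(12)=-3876209, T(13)=13234191, T(14)=-45184369, T(15)=154269071; answer 154269071
Part II: B1 = 154269071; r = 8; total draws C(15,2) = 105; complement C(7,2) = 21; favorable 105 - 21 = 84; P = 4/5; answer 4/5
Part III: B2 = 4/5; threaded value p + q = 9; c = 586; 586 = 2 * 293; sigma = (1 + 2) * (1 + 293) = 3 * 294 = 882; answer 882

882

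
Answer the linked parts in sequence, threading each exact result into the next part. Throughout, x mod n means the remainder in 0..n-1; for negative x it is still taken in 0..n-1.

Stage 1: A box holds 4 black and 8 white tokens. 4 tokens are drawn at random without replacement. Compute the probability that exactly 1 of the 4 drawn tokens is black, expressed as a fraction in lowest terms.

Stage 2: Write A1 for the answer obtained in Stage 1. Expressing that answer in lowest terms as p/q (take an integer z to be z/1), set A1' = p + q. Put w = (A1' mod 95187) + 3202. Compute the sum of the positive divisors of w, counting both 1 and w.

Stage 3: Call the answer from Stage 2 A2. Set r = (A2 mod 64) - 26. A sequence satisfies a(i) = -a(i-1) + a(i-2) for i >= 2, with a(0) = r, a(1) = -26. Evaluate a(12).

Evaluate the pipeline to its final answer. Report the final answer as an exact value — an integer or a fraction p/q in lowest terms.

5702

Stage 1: total draws C(12,4) = 495; favorable C(4,1)*C(8,3) = 224; P = 224/495; answer 224/495
Stage 2: A1 = 224/495; threaded value p + q = 719; w = 3921; 3921 = 3 * 1307; sigma = (1 + 3) * (1 + 1307) = 4 * 1308 = 5232; answer 5232
Stage 3: A2 = 5232; r = 22; a(2) = -1*(-26) + 1*(22) = 48; iterating: a(2)=48, a(3)=-74, a(4)=122, a(5)=-196, a(6)=318, a(7)=-514, a(8)=832, a(9)=-1346, a(10)=2178, a(11)=-3524, a(12)=5702; answer 5702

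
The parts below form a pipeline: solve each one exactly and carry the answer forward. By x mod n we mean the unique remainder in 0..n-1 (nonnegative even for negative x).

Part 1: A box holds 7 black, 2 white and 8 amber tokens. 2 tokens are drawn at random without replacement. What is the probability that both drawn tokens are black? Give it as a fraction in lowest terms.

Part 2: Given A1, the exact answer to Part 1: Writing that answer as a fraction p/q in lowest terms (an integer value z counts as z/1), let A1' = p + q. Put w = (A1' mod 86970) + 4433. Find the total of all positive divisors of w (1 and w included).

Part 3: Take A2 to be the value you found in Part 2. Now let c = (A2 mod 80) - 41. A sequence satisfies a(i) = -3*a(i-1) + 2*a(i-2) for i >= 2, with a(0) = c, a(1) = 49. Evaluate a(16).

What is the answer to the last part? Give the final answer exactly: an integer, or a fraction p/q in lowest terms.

Part 1: total draws C(17,2) = 136; favorable C(7,2) = 21; P = 21/136; answer 21/136
Part 2: A1 = 21/136; threaded value p + q = 157; w = 4590; 4590 = 2 * 3^3 * 5 * 17; sigma = (1 + 2) * (1 + 3 + 9 + 27) * (1 + 5) * (1 + 17) = 3 * 40 * 6 * 18 = 12960; answer 12960
Part 3: A2 = 12960; c = -41; a(2) = -3*(49) + 2*(-41) = -229; iterating: a(2)=-229, a(3)=785, a(4)=-2813, a(5)=10009, a(6)=-35653, a(7)=126977, a(8)=-452237, a(9)=1610665, a(10)=-5736469, a(11)=20430737, a(12)=-72765149, a(13)=259156921, a(14)=-923001061, a(15)=3287317025, a(16)=-11707953197; answer -11707953197

-11707953197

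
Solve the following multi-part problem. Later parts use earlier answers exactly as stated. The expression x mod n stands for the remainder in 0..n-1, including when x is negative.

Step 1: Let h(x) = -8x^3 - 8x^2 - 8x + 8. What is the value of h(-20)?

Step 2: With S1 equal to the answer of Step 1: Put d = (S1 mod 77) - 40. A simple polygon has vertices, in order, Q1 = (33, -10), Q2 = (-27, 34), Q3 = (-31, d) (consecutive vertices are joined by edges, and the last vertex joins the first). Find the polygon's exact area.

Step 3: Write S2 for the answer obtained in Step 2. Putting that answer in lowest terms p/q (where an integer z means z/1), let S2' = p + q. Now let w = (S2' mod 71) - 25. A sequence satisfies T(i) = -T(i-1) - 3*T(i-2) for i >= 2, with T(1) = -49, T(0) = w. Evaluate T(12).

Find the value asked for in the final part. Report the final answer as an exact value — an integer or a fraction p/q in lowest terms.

-13412

Step 1: -8*(-20)^3 - 8*(-20)^2 - 8*(-20)^1 + 8 = (64000) + (-3200) + (160) + (8) = 60968; answer 60968
Step 2: S1 = 60968; d = 21; cross terms: (33*34 - -27*-10)=852, (-27*21 - -31*34)=487, (-31*-10 - 33*21)=-383; twice the area = |956| = 956; area = 478; answer 478
Step 3: S2 = 478; threaded value p + q = 479; w = 28; T(2) = -1*(-49) - 3*(28) = -35; iterating: T(2)=-35, T(3)=182, T(4)=-77, T(5)=-469, T(6)=700, T(7)=707, T(8)=-2807, T(9)=686, T(10)=7735, T(11)=-9793, T(12)=-13412; answer -13412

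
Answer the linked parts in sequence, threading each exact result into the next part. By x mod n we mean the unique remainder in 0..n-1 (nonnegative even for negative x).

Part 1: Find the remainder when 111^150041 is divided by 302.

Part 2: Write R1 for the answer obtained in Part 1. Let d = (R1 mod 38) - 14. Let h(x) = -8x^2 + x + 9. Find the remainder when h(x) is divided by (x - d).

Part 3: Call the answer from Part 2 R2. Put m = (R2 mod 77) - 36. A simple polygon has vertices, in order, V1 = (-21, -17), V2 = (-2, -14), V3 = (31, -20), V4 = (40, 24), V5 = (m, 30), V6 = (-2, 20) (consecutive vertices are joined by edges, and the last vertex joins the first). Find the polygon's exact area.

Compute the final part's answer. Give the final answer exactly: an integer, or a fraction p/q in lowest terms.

Part 1: squarings mod 302: 111^1=111, 111^2=241, 111^4=97, 111^8=47, 111^16=95, 111^32=267, 111^64=17, 111^128=289, 111^256=169, 111^512=173, 111^1024=31, 111^2048=55, 111^4096=5, 111^8192=25, 111^16384=21, 111^32768=139, 111^65536=295, 111^131072=49; 111^150041 = 111^1 * 111^8 * 111^16 * 111^512 * 111^2048 * 111^16384 * 111^131072 = 115 (mod 302); answer 115
Part 2: R1 = 115; d = -13; remainder = value at the root: -8*(-13)^2 + 1*(-13)^1 + 9 = (-1352) + (-13) + (9) = -1356; answer -1356
Part 3: R2 = -1356; m = -6; cross terms: (-21*-14 - -2*-17)=260, (-2*-20 - 31*-14)=474, (31*24 - 40*-20)=1544, (40*30 - -6*24)=1344, (-6*20 - -2*30)=-60, (-2*-17 - -21*20)=454; twice the area = |4016| = 4016; area = 2008; answer 2008

2008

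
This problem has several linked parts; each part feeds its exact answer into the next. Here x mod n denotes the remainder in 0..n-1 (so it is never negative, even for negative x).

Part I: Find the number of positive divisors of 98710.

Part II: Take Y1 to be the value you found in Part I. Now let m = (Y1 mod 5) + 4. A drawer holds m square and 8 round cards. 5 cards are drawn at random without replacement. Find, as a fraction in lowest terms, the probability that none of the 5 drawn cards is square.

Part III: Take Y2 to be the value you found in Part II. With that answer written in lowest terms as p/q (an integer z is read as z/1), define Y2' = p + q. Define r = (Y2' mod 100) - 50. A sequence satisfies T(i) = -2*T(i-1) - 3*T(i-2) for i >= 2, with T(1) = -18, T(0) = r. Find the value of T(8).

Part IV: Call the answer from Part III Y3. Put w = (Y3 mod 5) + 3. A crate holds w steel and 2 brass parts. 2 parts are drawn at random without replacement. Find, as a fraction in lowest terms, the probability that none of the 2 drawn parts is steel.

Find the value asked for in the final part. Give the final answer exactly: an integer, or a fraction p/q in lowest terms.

1/10

Part I: 98710 = 2 * 5 * 9871; number of divisors = (1+1) * (1+1) * (1+1) = 8; answer 8
Part II: Y1 = 8; m = 7; total draws C(15,5) = 3003; favorable C(8,5) = 56; P = 8/429; answer 8/429
Part III: Y2 = 8/429; threaded value p + q = 437; r = -13; T(2) = -2*(-18) - 3*(-13) = 75; iterating: T(2)=75, T(3)=-96, T(4)=-33, T(5)=354, T(6)=-609, T(7)=156, T(8)=1515; answer 1515
Part IV: Y3 = 1515; w = 3; total draws C(5,2) = 10; favorable C(2,2) = 1; P = 1/10; answer 1/10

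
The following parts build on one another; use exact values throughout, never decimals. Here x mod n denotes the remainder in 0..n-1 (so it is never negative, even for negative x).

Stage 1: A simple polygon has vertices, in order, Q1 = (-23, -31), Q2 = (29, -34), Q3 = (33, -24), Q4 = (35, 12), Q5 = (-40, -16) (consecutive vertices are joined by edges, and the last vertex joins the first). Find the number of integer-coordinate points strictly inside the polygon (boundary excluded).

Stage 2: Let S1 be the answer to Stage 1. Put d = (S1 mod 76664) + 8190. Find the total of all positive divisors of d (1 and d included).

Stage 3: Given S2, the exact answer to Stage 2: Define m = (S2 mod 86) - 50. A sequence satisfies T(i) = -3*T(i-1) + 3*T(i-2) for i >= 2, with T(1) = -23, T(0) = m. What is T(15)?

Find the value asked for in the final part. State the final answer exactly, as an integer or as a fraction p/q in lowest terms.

1073348982

Stage 1: cross terms: (-23*-34 - 29*-31)=1681, (29*-24 - 33*-34)=426, (33*12 - 35*-24)=1236, (35*-16 - -40*12)=-80, (-40*-31 - -23*-16)=872; twice the area = |4135| = 4135; area = 4135/2; boundary points = 1 + 2 + 2 + 1 + 1 = 7; strictly interior points = area - boundary/2 + 1 = 2065; answer 2065
Stage 2: S1 = 2065; d = 10255; 10255 = 5 * 7 * 293; sigma = (1 + 5) * (1 + 7) * (1 + 293) = 6 * 8 * 294 = 14112; answer 14112
Stage 3: S2 = 14112; m = -42; T(2) = -3*(-23) + 3*(-42) = -57; iterating: T(2)=-57, T(3)=102, T(4)=-477, T(5)=1737, T(6)=-6642, T(7)=25137, T(8)=-95337, T(9)=361422, T(10)=-1370277, T(11)=5195097, T(12)=-19696122, T(13)=74673657, T(14)=-283109337, T(15)=1073348982; answer 1073348982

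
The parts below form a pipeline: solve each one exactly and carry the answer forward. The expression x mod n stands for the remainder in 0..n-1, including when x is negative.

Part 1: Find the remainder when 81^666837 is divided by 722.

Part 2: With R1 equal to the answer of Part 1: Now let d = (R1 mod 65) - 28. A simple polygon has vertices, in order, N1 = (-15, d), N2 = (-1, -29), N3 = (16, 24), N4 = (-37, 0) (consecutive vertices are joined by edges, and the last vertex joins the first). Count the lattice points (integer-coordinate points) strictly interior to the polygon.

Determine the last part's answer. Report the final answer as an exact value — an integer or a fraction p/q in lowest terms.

1258

Part 1: squarings mod 722: 81^1=81, 81^2=63, 81^4=359, 81^8=365, 81^16=377, 81^32=617, 81^64=195, 81^128=481, 81^256=321, 81^512=517, 81^1024=149, 81^2048=541, 81^4096=271, 81^8192=519, 81^16384=55, 81^32768=137, 81^65536=719, 81^131072=9, 81^262144=81, 81^524288=63; 81^666837 = 81^1 * 81^4 * 81^16 * 81^64 * 81^128 * 81^1024 * 81^2048 * 81^8192 * 81^131072 * 81^524288 = 267 (mod 722); answer 267
Part 2: R1 = 267; d = -21; cross terms: (-15*-29 - -1*-21)=414, (-1*24 - 16*-29)=440, (16*0 - -37*24)=888, (-37*-21 - -15*0)=777; twice the area = |2519| = 2519; area = 2519/2; boundary points = 2 + 1 + 1 + 1 = 5; strictly interior points = area - boundary/2 + 1 = 1258; answer 1258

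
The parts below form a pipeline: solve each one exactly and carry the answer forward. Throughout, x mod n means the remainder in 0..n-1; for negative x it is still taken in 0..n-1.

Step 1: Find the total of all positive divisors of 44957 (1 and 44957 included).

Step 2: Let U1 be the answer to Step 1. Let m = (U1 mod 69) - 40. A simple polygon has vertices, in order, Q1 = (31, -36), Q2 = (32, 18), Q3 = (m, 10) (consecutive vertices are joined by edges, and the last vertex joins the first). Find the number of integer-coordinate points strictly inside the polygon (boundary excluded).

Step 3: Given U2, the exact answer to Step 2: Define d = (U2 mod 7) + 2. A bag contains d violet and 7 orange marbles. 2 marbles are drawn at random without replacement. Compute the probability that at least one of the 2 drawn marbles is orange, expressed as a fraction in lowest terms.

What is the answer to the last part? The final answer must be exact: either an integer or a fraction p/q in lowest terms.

Step 1: 44957 = 11 * 61 * 67; sigma = (1 + 11) * (1 + 61) * (1 + 67) = 12 * 62 * 68 = 50592; answer 50592
Step 2: U1 = 50592; m = -25; cross terms: (31*18 - 32*-36)=1710, (32*10 - -25*18)=770, (-25*-36 - 31*10)=590; twice the area = |3070| = 3070; area = 1535; boundary points = 1 + 1 + 2 = 4; strictly interior points = area - boundary/2 + 1 = 1534; answer 1534
Step 3: U2 = 1534; d = 3; total draws C(10,2) = 45; complement C(3,2) = 3; favorable 45 - 3 = 42; P = 14/15; answer 14/15

14/15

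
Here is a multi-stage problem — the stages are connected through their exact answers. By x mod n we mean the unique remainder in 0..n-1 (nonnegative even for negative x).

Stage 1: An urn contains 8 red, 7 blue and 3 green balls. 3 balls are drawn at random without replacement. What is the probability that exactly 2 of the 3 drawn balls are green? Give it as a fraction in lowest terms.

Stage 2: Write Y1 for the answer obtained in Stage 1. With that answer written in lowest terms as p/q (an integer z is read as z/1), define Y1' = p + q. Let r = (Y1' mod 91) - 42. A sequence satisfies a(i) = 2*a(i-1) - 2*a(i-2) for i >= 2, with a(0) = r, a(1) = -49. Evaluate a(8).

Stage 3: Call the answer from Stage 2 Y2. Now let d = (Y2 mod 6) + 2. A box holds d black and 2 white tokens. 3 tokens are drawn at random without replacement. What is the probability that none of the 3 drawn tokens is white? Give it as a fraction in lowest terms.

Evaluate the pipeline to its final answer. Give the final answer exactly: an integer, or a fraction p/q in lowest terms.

1/5

Stage 1: total draws C(18,3) = 816; favorable C(3,2)*C(15,1) = 45; P = 15/272; answer 15/272
Stage 2: Y1 = 15/272; threaded value p + q = 287; r = -28; a(2) = 2*(-49) - 2*(-28) = -42; iterating: a(2)=-42, a(3)=14, a(4)=112, a(5)=196, a(6)=168, a(7)=-56, a(8)=-448; answer -448
Stage 3: Y2 = -448; d = 4; total draws C(6,3) = 20; favorable C(4,3) = 4; P = 1/5; answer 1/5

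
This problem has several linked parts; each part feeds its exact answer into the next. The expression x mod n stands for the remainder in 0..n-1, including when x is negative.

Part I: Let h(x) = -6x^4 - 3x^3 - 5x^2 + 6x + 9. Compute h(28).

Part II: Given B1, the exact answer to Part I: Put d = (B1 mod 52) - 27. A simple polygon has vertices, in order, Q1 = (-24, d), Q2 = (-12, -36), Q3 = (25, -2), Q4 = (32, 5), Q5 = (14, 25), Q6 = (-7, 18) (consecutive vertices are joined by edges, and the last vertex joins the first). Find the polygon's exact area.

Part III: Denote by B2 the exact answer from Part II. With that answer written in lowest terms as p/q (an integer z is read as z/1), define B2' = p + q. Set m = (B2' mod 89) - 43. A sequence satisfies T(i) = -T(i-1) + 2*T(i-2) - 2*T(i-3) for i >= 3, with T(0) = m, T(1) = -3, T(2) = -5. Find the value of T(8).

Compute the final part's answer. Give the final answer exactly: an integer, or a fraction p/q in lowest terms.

Part I: -6*(28)^4 - 3*(28)^3 - 5*(28)^2 + 6*(28)^1 + 9 = (-3687936) + (-65856) + (-3920) + (168) + (9) = -3757535; answer -3757535
Part II: B1 = -3757535; d = 10; cross terms: (-24*-36 - -12*10)=984, (-12*-2 - 25*-36)=924, (25*5 - 32*-2)=189, (32*25 - 14*5)=730, (14*18 - -7*25)=427, (-7*10 - -24*18)=362; twice the area = |3616| = 3616; area = 1808; answer 1808
Part III: B2 = 1808; threaded value p + q = 1809; m = -14; T(3) = -1*(-5) + 2*(-3) - 2*(-14) = 27; iterating: T(3)=27, T(4)=-31, T(5)=95, T(6)=-211, T(7)=463, T(8)=-1075; answer -1075

-1075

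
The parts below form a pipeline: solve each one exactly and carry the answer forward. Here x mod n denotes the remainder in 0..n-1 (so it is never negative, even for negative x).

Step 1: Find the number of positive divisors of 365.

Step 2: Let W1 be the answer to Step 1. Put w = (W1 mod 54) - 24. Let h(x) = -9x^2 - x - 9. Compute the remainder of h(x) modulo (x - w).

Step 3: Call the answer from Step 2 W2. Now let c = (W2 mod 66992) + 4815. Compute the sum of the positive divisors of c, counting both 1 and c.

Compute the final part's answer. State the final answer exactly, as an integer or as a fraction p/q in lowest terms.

106848

Step 1: 365 = 5 * 73; number of divisors = (1+1) * (1+1) = 4; answer 4
Step 2: W1 = 4; w = -20; remainder = value at the root: -9*(-20)^2 - 1*(-20)^1 - 9 = (-3600) + (20) + (-9) = -3589; answer -3589
Step 3: W2 = -3589; c = 68218; 68218 = 2 * 23 * 1483; sigma = (1 + 2) * (1 + 23) * (1 + 1483) = 3 * 24 * 1484 = 106848; answer 106848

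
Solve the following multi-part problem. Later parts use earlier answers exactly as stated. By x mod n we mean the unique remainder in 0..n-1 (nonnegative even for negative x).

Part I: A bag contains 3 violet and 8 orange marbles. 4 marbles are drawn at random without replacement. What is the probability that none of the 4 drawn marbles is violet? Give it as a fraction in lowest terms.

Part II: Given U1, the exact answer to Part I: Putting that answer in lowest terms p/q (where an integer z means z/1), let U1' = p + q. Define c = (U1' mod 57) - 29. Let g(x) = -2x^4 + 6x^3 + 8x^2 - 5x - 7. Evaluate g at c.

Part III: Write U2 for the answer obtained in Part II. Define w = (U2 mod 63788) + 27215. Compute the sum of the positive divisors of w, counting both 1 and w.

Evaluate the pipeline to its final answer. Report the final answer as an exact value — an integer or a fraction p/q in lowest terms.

Part I: total draws C(11,4) = 330; favorable C(8,4) = 70; P = 7/33; answer 7/33
Part II: U1 = 7/33; threaded value p + q = 40; c = 11; -2*(11)^4 + 6*(11)^3 + 8*(11)^2 - 5*(11)^1 - 7 = (-29282) + (7986) + (968) + (-55) + (-7) = -20390; answer -20390
Part III: U2 = -20390; w = 70613; 70613 = 241 * 293; sigma = (1 + 241) * (1 + 293) = 242 * 294 = 71148; answer 71148

71148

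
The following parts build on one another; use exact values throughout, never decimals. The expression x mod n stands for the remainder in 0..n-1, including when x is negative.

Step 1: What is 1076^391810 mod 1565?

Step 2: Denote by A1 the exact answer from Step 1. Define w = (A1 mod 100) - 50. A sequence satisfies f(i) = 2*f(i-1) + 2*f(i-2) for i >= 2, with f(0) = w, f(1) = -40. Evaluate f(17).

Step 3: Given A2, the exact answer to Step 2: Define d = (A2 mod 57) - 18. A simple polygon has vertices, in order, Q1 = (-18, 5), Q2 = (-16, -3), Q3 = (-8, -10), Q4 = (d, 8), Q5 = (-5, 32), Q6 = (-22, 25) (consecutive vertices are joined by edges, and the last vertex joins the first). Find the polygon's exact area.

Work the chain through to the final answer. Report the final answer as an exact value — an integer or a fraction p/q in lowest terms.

2131/2

Step 1: squarings mod 1565: 1076^1=1076, 1076^2=1241, 1076^4=121, 1076^8=556, 1076^16=831, 1076^32=396, 1076^64=316, 1076^128=1261, 1076^256=81, 1076^512=301, 1076^1024=1396, 1076^2048=391, 1076^4096=1076, 1076^8192=1241, 1076^16384=121, 1076^32768=556, 1076^65536=831, 1076^131072=396, 1076^262144=316; 1076^391810 = 1076^2 * 1076^128 * 1076^512 * 1076^2048 * 1076^4096 * 1076^8192 * 1076^16384 * 1076^32768 * 1076^65536 * 1076^262144 = 831 (mod 1565); answer 831
Step 2: A1 = 831; w = -19; f(2) = 2*(-40) + 2*(-19) = -118; iterating: f(2)=-118, f(3)=-316, f(4)=-868, f(5)=-2368, f(6)=-6472, f(7)=-17680, f(8)=-48304, f(9)=-131968, f(10)=-360544, f(11)=-985024, f(12)=-2691136, f(13)=-7352320, f(14)=-20086912, f(15)=-54878464, f(16)=-149930752, f(17)=-409618432; answer -409618432
Step 3: A2 = -409618432; d = 23; cross terms: (-18*-3 - -16*5)=134, (-16*-10 - -8*-3)=136, (-8*8 - 23*-10)=166, (23*32 - -5*8)=776, (-5*25 - -22*32)=579, (-22*5 - -18*25)=340; twice the area = |2131| = 2131; area = 2131/2; answer 2131/2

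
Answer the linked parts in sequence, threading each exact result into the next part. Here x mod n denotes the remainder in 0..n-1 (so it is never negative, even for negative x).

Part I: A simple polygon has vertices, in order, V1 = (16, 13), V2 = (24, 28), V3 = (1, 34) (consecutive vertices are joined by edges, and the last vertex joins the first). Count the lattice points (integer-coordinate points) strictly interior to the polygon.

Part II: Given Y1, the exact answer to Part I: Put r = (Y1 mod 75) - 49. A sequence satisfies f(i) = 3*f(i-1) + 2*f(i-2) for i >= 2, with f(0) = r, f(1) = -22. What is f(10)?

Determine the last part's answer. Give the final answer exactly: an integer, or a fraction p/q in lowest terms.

Part I: cross terms: (16*28 - 24*13)=136, (24*34 - 1*28)=788, (1*13 - 16*34)=-531; twice the area = |393| = 393; area = 393/2; boundary points = 1 + 1 + 3 = 5; strictly interior points = area - boundary/2 + 1 = 195; answer 195
Part II: Y1 = 195; r = -4; f(2) = 3*(-22) + 2*(-4) = -74; iterating: f(2)=-74, f(3)=-266, f(4)=-946, f(5)=-3370, f(6)=-12002, f(7)=-42746, f(8)=-152242, f(9)=-542218, f(10)=-1931138; answer -1931138

-1931138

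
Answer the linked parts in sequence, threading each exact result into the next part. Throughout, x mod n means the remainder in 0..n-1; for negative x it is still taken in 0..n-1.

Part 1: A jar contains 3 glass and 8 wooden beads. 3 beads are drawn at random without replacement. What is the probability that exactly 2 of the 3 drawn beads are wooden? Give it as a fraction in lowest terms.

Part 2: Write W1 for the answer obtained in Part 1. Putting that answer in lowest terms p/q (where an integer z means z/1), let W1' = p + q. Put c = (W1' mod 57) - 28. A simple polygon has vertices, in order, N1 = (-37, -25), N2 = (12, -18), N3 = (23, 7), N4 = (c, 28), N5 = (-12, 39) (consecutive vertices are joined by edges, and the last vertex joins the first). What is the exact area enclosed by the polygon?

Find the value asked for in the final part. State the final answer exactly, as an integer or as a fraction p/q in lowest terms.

4123/2

Part 1: total draws C(11,3) = 165; favorable C(8,2)*C(3,1) = 84; P = 28/55; answer 28/55
Part 2: W1 = 28/55; threaded value p + q = 83; c = -2; cross terms: (-37*-18 - 12*-25)=966, (12*7 - 23*-18)=498, (23*28 - -2*7)=658, (-2*39 - -12*28)=258, (-12*-25 - -37*39)=1743; twice the area = |4123| = 4123; area = 4123/2; answer 4123/2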